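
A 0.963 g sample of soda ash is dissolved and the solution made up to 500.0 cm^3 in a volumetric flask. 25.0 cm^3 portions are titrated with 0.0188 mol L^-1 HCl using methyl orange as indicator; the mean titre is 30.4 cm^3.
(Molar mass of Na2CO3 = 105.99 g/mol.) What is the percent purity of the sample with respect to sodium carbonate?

62.9 %

Na2CO3 + 2 HCl → 2 NaCl + H2O + CO2
n(HCl) per titration = 0.0304 × 0.0188 = 5.72 × 10^-4 mol
From the 1:2 ratio, n(Na2CO3) in each aliquot = 1/2 × 5.72 × 10^-4 = 2.86 × 10^-4 mol
n(Na2CO3) in the whole flask = 2.86 × 10^-4 × 500.0/25.0 = 5.72 × 10^-3 mol
mass of Na2CO3 = 5.72 × 10^-3 × 105.99 = 0.606 g
% Na2CO3 = 0.606 / 0.963 × 100 = 62.9 %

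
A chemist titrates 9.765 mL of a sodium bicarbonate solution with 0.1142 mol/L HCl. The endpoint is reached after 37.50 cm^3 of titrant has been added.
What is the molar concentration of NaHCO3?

NaHCO3 + HCl → NaCl + H2O + CO2
n(HCl) = 0.03750 L × 0.1142 mol/L = 4.282 × 10^-3 mol
n(NaHCO3) = 4.282 × 10^-3 mol (1:1 mole ratio)
[NaHCO3] = 4.282 × 10^-3 mol / 0.009765 L = 0.4386 mol/L

0.4386 mol/L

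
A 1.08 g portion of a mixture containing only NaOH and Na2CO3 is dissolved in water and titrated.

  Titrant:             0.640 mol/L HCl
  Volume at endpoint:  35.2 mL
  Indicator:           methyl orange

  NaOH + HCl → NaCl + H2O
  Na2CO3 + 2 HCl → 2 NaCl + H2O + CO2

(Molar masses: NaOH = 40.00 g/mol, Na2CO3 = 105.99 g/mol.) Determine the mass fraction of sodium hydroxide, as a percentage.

32.5 %

n(HCl) = 0.0352 × 0.640 = 0.0225 mol
Let x = n(NaOH), y = n(Na2CO3).
Titrant: 1x + 2y = 0.0225;  mass: 40.00x + 105.99y = 1.08
Solving, x = 8.76 × 10^-3 mol, y = 6.88 × 10^-3 mol
mass of NaOH = 8.76 × 10^-3 × 40.00 = 0.351 g
% NaOH = 0.351 / 1.08 × 100 = 32.5 %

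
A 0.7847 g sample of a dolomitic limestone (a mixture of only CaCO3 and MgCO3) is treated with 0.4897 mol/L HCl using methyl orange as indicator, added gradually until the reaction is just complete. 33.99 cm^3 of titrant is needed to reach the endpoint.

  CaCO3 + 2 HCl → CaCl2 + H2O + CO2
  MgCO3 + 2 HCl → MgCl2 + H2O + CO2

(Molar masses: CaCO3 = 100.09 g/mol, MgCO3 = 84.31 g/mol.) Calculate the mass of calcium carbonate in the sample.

n(HCl) = 0.03399 × 0.4897 = 0.01664 mol
Let x = n(CaCO3), y = n(MgCO3).
Titrant: 2x + 2y = 0.01664;  mass: 100.09x + 84.31y = 0.7847
Solving, x = 5.262 × 10^-3 mol, y = 3.060 × 10^-3 mol
mass of CaCO3 = 5.262 × 10^-3 × 100.09 = 0.5267 g

0.5267 g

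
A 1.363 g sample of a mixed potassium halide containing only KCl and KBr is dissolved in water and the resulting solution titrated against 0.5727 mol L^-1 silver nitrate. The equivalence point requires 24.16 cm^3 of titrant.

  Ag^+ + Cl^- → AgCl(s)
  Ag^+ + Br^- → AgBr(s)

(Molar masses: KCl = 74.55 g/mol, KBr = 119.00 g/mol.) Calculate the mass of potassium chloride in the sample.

0.4755 g

n(AgNO3) = 0.02416 × 0.5727 = 0.01384 mol
Let x = n(KCl), y = n(KBr).
Titrant: 1x + 1y = 0.01384;  mass: 74.55x + 119.00y = 1.363
Solving, x = 6.379 × 10^-3 mol, y = 7.458 × 10^-3 mol
mass of KCl = 6.379 × 10^-3 × 74.55 = 0.4755 g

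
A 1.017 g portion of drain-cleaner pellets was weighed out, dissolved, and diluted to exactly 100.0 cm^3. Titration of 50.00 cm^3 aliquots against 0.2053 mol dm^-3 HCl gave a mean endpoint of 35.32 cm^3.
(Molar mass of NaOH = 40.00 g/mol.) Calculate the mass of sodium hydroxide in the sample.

0.5801 g

NaOH + HCl → NaCl + H2O
n(HCl) per titration = 0.03532 × 0.2053 = 7.251 × 10^-3 mol
n(NaOH) in each aliquot = 7.251 × 10^-3 mol (1:1 ratio)
n(NaOH) in the whole flask = 7.251 × 10^-3 × 100.0/50.00 = 0.01450 mol
mass of NaOH = 0.01450 × 40.00 = 0.5801 g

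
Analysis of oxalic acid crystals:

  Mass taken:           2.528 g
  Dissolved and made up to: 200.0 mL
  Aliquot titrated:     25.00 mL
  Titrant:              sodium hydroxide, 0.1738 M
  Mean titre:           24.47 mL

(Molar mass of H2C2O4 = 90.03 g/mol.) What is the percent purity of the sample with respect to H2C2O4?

60.58 %

H2C2O4 + 2 NaOH → Na2C2O4 + 2 H2O
n(NaOH) per titration = 0.02447 × 0.1738 = 4.253 × 10^-3 mol
From the 1:2 ratio, n(H2C2O4) in each aliquot = 1/2 × 4.253 × 10^-3 = 2.126 × 10^-3 mol
n(H2C2O4) in the whole flask = 2.126 × 10^-3 × 200.0/25.00 = 0.01701 mol
mass of H2C2O4 = 0.01701 × 90.03 = 1.532 g
% H2C2O4 = 1.532 / 2.528 × 100 = 60.58 %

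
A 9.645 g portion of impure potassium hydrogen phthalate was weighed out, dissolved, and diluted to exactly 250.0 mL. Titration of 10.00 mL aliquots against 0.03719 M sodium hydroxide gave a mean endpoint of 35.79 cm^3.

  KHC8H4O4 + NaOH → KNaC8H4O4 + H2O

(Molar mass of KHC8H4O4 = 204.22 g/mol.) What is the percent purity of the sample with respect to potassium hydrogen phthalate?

70.46 %

n(NaOH) per titration = 0.03579 × 0.03719 = 1.331 × 10^-3 mol
n(KHC8H4O4) in each aliquot = 1.331 × 10^-3 mol (1:1 ratio)
n(KHC8H4O4) in the whole flask = 1.331 × 10^-3 × 250.0/10.00 = 0.03328 mol
mass of KHC8H4O4 = 0.03328 × 204.22 = 6.796 g
% KHC8H4O4 = 6.796 / 9.645 × 100 = 70.46 %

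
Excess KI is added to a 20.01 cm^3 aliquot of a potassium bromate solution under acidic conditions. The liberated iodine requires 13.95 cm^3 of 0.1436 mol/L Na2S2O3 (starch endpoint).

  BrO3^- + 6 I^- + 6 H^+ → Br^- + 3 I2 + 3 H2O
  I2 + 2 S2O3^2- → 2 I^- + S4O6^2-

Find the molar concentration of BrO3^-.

n(S2O3^2-) = 0.01395 × 0.1436 = 2.003 × 10^-3 mol
n(I2) = n(S2O3^2-)/2 = 1.002 × 10^-3 mol
From the 1:3 ratio, n(BrO3^-) in the aliquot = 1/3 × 1.002 × 10^-3 = 3.339 × 10^-4 mol
[BrO3^-] = 3.339 × 10^-4 / 0.02001 = 0.01669 mol/L

0.01669 mol/L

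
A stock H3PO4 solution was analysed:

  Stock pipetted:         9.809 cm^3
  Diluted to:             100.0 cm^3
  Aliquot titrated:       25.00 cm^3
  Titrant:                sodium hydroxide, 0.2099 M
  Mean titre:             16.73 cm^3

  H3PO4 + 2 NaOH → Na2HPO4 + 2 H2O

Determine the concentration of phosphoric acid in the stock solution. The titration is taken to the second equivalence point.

0.7160 M

n(NaOH) = 0.01673 × 0.2099 = 3.512 × 10^-3 mol
From the 1:2 ratio, n(H3PO4) in the aliquot = 1/2 × 3.512 × 10^-3 = 1.756 × 10^-3 mol
[H3PO4]_dilute = 1.756 × 10^-3 / 0.02500 = 0.07023 mol/L
Dilution factor = 100.0 / 9.809 = 10.19
[H3PO4]_stock = 0.07023 × 10.19 = 0.7160 mol/L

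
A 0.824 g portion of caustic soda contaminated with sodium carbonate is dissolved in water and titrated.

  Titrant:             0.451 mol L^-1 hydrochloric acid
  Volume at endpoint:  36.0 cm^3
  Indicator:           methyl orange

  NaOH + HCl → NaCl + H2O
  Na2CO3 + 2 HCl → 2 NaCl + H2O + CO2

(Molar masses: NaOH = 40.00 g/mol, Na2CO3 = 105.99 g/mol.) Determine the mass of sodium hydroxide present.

0.112 g

n(HCl) = 0.0360 × 0.451 = 0.0162 mol
Let x = n(NaOH), y = n(Na2CO3).
Titrant: 1x + 2y = 0.0162;  mass: 40.00x + 105.99y = 0.824
Solving, x = 2.80 × 10^-3 mol, y = 6.72 × 10^-3 mol
mass of NaOH = 2.80 × 10^-3 × 40.00 = 0.112 g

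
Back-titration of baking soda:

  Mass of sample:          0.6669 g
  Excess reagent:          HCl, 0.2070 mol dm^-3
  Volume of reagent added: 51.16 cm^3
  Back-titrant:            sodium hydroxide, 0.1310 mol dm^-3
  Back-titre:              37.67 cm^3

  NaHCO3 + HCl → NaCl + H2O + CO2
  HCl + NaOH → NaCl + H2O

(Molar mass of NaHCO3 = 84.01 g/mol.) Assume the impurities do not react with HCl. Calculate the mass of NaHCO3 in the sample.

0.4751 g

n(HCl) added = 0.05116 × 0.2070 = 0.01059 mol
n(NaOH) used in back-titration = 0.03767 × 0.1310 = 4.935 × 10^-3 mol
n(HCl) left over = 4.935 × 10^-3 mol (1:1 ratio)
n(HCl) consumed by analyte = 0.01059 − 4.935 × 10^-3 = 5.655 × 10^-3 mol
n(NaHCO3) = 5.655 × 10^-3 mol (1:1 ratio)
mass of NaHCO3 = 5.655 × 10^-3 × 84.01 = 0.4751 g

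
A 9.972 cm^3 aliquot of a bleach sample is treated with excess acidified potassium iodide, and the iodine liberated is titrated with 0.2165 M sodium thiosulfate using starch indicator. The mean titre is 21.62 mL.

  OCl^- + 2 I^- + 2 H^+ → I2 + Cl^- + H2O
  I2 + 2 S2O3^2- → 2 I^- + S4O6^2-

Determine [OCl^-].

0.2347 M

n(S2O3^2-) = 0.02162 × 0.2165 = 4.681 × 10^-3 mol
n(I2) = n(S2O3^2-)/2 = 2.340 × 10^-3 mol
n(OCl^-) in the aliquot = 2.340 × 10^-3 mol (1:1 ratio)
[OCl^-] = 2.340 × 10^-3 / 0.009972 = 0.2347 mol/L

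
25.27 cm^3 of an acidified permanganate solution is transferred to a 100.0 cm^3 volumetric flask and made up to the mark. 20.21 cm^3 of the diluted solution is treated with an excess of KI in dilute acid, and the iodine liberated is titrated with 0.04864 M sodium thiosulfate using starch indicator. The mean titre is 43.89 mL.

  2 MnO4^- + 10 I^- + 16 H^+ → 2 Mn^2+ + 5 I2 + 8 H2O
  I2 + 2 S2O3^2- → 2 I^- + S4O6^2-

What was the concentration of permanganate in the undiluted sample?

0.08360 M

n(S2O3^2-) = 0.04389 × 0.04864 = 2.135 × 10^-3 mol
n(I2) = n(S2O3^2-)/2 = 1.067 × 10^-3 mol
From the 2:5 ratio, n(MnO4^-) in the aliquot = 2/5 × 1.067 × 10^-3 = 4.270 × 10^-4 mol
[MnO4^-]_dilute = 4.270 × 10^-4 / 0.02021 = 0.02113 mol/L
[MnO4^-]_original = 0.02113 × 100.0/25.27 = 0.08360 mol/L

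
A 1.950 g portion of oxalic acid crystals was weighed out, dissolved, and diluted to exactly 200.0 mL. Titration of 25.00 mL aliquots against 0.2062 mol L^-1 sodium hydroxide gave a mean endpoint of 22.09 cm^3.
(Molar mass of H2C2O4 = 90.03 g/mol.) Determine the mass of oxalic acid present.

1.640 g

H2C2O4 + 2 NaOH → Na2C2O4 + 2 H2O
n(NaOH) per titration = 0.02209 × 0.2062 = 4.555 × 10^-3 mol
From the 1:2 ratio, n(H2C2O4) in each aliquot = 1/2 × 4.555 × 10^-3 = 2.277 × 10^-3 mol
n(H2C2O4) in the whole flask = 2.277 × 10^-3 × 200.0/25.00 = 0.01822 mol
mass of H2C2O4 = 0.01822 × 90.03 = 1.640 g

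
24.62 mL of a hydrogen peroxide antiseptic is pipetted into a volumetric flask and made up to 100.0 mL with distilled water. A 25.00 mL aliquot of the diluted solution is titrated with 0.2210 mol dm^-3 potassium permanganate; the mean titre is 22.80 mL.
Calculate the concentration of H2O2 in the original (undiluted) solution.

2 MnO4^- + 5 H2O2 + 6 H^+ → 2 Mn^2+ + 5 O2 + 8 H2O
n(KMnO4) = 0.02280 × 0.2210 = 5.039 × 10^-3 mol
From the 5:2 ratio, n(H2O2) in the aliquot = 5/2 × 5.039 × 10^-3 = 0.01260 mol
[H2O2]_dilute = 0.01260 / 0.02500 = 0.5039 mol/L
Dilution factor = 100.0 / 24.62 = 4.062
[H2O2]_stock = 0.5039 × 4.062 = 2.047 mol/L

2.047 mol/L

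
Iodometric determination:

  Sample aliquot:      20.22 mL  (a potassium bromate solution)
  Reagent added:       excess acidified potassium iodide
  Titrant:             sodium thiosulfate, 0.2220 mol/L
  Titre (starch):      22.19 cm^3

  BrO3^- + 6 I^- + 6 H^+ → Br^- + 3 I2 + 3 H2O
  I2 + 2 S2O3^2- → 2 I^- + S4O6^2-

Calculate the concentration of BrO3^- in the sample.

n(S2O3^2-) = 0.02219 × 0.2220 = 4.926 × 10^-3 mol
n(I2) = n(S2O3^2-)/2 = 2.463 × 10^-3 mol
From the 1:3 ratio, n(BrO3^-) in the aliquot = 1/3 × 2.463 × 10^-3 = 8.210 × 10^-4 mol
[BrO3^-] = 8.210 × 10^-4 / 0.02022 = 0.04060 mol/L

0.04060 mol/L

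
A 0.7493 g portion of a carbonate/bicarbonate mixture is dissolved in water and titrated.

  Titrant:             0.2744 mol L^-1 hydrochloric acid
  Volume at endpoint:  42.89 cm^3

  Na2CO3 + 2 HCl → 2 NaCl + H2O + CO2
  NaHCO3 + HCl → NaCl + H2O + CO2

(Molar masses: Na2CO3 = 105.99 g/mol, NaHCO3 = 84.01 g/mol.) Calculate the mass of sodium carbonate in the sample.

n(HCl) = 0.04289 × 0.2744 = 0.01177 mol
Let x = n(Na2CO3), y = n(NaHCO3).
Titrant: 2x + 1y = 0.01177;  mass: 105.99x + 84.01y = 0.7493
Solving, x = 3.860 × 10^-3 mol, y = 4.050 × 10^-3 mol
mass of Na2CO3 = 3.860 × 10^-3 × 105.99 = 0.4091 g

0.4091 g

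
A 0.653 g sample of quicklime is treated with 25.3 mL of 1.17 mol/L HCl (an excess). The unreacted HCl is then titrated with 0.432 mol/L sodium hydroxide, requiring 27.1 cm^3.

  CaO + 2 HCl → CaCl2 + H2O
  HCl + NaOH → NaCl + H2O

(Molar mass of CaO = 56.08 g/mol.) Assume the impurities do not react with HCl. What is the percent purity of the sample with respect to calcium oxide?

76.8 %

n(HCl) added = 0.0253 × 1.17 = 0.0296 mol
n(NaOH) used in back-titration = 0.0271 × 0.432 = 0.0117 mol
n(HCl) left over = 0.0117 mol (1:1 ratio)
n(HCl) consumed by analyte = 0.0296 − 0.0117 = 0.0179 mol
From the 1:2 ratio, n(CaO) = 1/2 × 0.0179 = 8.95 × 10^-3 mol
mass of CaO = 8.95 × 10^-3 × 56.08 = 0.502 g
% CaO = 0.502 / 0.653 × 100 = 76.8 %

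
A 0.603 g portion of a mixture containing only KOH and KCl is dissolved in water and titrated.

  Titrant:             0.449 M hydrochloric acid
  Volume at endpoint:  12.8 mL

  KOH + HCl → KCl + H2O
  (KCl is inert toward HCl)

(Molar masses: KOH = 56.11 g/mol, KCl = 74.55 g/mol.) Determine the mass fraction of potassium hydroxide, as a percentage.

n(HCl) = 0.0128 × 0.449 = 5.75 × 10^-3 mol
Let x = n(KOH), y = n(KCl).
Titrant: 1x = 5.75 × 10^-3;  mass: 56.11x + 74.55y = 0.603
Solving, x = 5.75 × 10^-3 mol, y = 3.76 × 10^-3 mol
mass of KOH = 5.75 × 10^-3 × 56.11 = 0.322 g
% KOH = 0.322 / 0.603 × 100 = 53.5 %

53.5 %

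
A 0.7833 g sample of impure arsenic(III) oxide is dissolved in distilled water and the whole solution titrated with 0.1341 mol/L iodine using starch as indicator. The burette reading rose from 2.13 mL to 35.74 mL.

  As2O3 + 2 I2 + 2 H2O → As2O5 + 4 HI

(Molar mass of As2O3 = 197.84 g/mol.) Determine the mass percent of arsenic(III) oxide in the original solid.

n(I2) = 0.03361 L × 0.1341 mol/L = 4.507 × 10^-3 mol
From the 1:2 ratio, n(As2O3) = 1/2 × 4.507 × 10^-3 = 2.254 × 10^-3 mol
mass of As2O3 = 2.254 × 10^-3 × 197.84 g/mol = 0.4458 g
% As2O3 = 0.4458 / 0.7833 × 100 = 56.92 %

56.92 %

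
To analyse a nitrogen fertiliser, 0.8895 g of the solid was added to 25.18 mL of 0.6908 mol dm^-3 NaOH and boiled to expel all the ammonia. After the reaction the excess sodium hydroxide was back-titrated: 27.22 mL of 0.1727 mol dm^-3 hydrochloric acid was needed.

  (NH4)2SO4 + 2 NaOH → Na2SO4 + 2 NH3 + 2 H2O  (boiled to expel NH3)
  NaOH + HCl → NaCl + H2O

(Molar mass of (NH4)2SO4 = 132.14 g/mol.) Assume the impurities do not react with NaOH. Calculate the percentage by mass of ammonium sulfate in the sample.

n(NaOH) added = 0.02518 × 0.6908 = 0.01739 mol
n(HCl) used in back-titration = 0.02722 × 0.1727 = 4.701 × 10^-3 mol
n(NaOH) left over = 4.701 × 10^-3 mol (1:1 ratio)
n(NaOH) consumed by analyte = 0.01739 − 4.701 × 10^-3 = 0.01269 mol
From the 1:2 ratio, n((NH4)2SO4) = 1/2 × 0.01269 = 6.347 × 10^-3 mol
mass of (NH4)2SO4 = 6.347 × 10^-3 × 132.14 = 0.8387 g
% (NH4)2SO4 = 0.8387 / 0.8895 × 100 = 94.28 %

94.28 %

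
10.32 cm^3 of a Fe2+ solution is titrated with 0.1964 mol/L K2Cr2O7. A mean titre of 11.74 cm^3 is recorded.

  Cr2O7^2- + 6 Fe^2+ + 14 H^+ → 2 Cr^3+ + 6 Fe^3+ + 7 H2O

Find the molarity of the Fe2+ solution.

1.341 mol/L

n(K2Cr2O7) = 0.01174 L × 0.1964 mol/L = 2.306 × 10^-3 mol
From the 6:1 mole ratio, n(Fe2+) = 6/1 × 2.306 × 10^-3 = 0.01383 mol
[Fe2+] = 0.01383 mol / 0.01032 L = 1.341 mol/L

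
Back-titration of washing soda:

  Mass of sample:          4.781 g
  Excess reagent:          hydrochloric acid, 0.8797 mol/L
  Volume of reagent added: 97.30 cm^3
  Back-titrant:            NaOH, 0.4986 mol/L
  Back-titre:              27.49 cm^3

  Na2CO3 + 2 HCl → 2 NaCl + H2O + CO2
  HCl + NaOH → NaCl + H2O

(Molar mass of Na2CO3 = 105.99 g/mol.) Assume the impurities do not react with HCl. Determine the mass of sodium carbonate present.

n(HCl) added = 0.09730 × 0.8797 = 0.08559 mol
n(NaOH) used in back-titration = 0.02749 × 0.4986 = 0.01371 mol
n(HCl) left over = 0.01371 mol (1:1 ratio)
n(HCl) consumed by analyte = 0.08559 − 0.01371 = 0.07189 mol
From the 1:2 ratio, n(Na2CO3) = 1/2 × 0.07189 = 0.03594 mol
mass of Na2CO3 = 0.03594 × 105.99 = 3.810 g

3.810 g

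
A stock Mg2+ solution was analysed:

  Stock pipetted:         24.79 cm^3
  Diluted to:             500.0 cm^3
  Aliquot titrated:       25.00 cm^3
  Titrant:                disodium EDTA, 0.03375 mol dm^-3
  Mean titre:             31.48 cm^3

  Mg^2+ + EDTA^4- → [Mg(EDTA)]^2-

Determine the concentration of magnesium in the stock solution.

0.8572 mol/L

n(EDTA) = 0.03148 × 0.03375 = 1.062 × 10^-3 mol
n(Mg2+) in the aliquot = 1.062 × 10^-3 mol (1:1 ratio)
[Mg2+]_dilute = 1.062 × 10^-3 / 0.02500 = 0.04250 mol/L
Dilution factor = 500.0 / 24.79 = 20.17
[Mg2+]_stock = 0.04250 × 20.17 = 0.8572 mol/L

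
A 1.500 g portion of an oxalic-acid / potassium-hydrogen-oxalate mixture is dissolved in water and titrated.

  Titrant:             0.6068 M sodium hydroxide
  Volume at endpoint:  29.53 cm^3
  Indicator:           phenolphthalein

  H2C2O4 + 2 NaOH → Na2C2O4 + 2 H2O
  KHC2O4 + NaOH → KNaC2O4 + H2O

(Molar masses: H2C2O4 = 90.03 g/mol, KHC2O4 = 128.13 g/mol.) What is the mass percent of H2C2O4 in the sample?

n(NaOH) = 0.02953 × 0.6068 = 0.01792 mol
Let x = n(H2C2O4), y = n(KHC2O4).
Titrant: 2x + 1y = 0.01792;  mass: 90.03x + 128.13y = 1.500
Solving, x = 4.788 × 10^-3 mol, y = 8.342 × 10^-3 mol
mass of H2C2O4 = 4.788 × 10^-3 × 90.03 = 0.4311 g
% H2C2O4 = 0.4311 / 1.500 × 100 = 28.74 %

28.74 %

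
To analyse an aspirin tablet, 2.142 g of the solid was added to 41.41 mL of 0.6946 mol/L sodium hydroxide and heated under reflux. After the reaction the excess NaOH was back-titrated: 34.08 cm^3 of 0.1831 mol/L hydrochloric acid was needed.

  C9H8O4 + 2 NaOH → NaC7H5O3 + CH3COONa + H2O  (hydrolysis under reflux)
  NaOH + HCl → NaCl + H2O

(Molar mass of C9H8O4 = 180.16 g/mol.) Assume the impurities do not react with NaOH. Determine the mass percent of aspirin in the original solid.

n(NaOH) added = 0.04141 × 0.6946 = 0.02876 mol
n(HCl) used in back-titration = 0.03408 × 0.1831 = 6.240 × 10^-3 mol
n(NaOH) left over = 6.240 × 10^-3 mol (1:1 ratio)
n(NaOH) consumed by analyte = 0.02876 − 6.240 × 10^-3 = 0.02252 mol
From the 1:2 ratio, n(C9H8O4) = 1/2 × 0.02252 = 0.01126 mol
mass of C9H8O4 = 0.01126 × 180.16 = 2.029 g
% C9H8O4 = 2.029 / 2.142 × 100 = 94.72 %

94.72 %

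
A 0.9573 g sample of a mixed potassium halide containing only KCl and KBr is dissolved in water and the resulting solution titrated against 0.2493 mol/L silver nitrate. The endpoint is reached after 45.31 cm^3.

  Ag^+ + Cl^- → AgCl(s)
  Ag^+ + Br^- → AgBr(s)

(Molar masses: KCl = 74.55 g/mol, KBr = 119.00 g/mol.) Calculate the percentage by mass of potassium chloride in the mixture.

n(AgNO3) = 0.04531 × 0.2493 = 0.01130 mol
Let x = n(KCl), y = n(KBr).
Titrant: 1x + 1y = 0.01130;  mass: 74.55x + 119.00y = 0.9573
Solving, x = 8.704 × 10^-3 mol, y = 2.592 × 10^-3 mol
mass of KCl = 8.704 × 10^-3 × 74.55 = 0.6489 g
% KCl = 0.6489 / 0.9573 × 100 = 67.78 %

67.78 %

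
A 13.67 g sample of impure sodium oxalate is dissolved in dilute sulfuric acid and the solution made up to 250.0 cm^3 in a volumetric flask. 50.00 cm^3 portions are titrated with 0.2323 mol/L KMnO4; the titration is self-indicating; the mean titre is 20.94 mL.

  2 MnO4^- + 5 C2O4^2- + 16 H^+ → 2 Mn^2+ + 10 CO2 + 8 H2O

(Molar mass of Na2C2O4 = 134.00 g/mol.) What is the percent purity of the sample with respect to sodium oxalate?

59.60 %

n(KMnO4) per titration = 0.02094 × 0.2323 = 4.864 × 10^-3 mol
From the 5:2 ratio, n(Na2C2O4) in each aliquot = 5/2 × 4.864 × 10^-3 = 0.01216 mol
n(Na2C2O4) in the whole flask = 0.01216 × 250.0/50.00 = 0.06080 mol
mass of Na2C2O4 = 0.06080 × 134.00 = 8.148 g
% Na2C2O4 = 8.148 / 13.67 × 100 = 59.60 %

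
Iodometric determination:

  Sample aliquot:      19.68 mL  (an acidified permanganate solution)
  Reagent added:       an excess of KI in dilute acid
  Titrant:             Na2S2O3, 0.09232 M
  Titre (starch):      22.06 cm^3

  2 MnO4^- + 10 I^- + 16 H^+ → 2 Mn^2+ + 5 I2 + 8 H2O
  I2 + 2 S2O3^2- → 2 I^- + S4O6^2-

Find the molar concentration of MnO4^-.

n(S2O3^2-) = 0.02206 × 0.09232 = 2.037 × 10^-3 mol
n(I2) = n(S2O3^2-)/2 = 1.018 × 10^-3 mol
From the 2:5 ratio, n(MnO4^-) in the aliquot = 2/5 × 1.018 × 10^-3 = 4.073 × 10^-4 mol
[MnO4^-] = 4.073 × 10^-4 / 0.01968 = 0.02070 mol/L

0.02070 M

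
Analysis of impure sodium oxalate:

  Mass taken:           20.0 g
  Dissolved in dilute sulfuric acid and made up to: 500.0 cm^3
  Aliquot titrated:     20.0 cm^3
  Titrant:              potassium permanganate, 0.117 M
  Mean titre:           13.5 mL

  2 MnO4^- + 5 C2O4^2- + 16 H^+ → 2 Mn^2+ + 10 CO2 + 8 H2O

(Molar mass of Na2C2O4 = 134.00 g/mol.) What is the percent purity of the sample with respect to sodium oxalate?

66.1 %

n(KMnO4) per titration = 0.0135 × 0.117 = 1.58 × 10^-3 mol
From the 5:2 ratio, n(Na2C2O4) in each aliquot = 5/2 × 1.58 × 10^-3 = 3.95 × 10^-3 mol
n(Na2C2O4) in the whole flask = 3.95 × 10^-3 × 500.0/20.0 = 0.0987 mol
mass of Na2C2O4 = 0.0987 × 134.00 = 13.2 g
% Na2C2O4 = 13.2 / 20.0 × 100 = 66.1 %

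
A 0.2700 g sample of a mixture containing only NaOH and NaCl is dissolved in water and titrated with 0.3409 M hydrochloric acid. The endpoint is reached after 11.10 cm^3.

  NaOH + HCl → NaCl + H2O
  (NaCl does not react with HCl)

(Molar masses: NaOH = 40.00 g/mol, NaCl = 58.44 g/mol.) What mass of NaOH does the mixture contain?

n(HCl) = 0.01110 × 0.3409 = 3.784 × 10^-3 mol
Let x = n(NaOH), y = n(NaCl).
Titrant: 1x = 3.784 × 10^-3;  mass: 40.00x + 58.44y = 0.2700
Solving, x = 3.784 × 10^-3 mol, y = 2.030 × 10^-3 mol
mass of NaOH = 3.784 × 10^-3 × 40.00 = 0.1514 g

0.1514 g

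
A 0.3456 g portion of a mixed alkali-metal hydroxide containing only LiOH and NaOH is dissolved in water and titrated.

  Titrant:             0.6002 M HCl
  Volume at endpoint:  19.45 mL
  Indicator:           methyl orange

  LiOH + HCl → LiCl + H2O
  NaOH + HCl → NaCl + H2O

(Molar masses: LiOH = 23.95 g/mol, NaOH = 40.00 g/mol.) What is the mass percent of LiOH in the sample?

n(HCl) = 0.01945 × 0.6002 = 0.01167 mol
Let x = n(LiOH), y = n(NaOH).
Titrant: 1x + 1y = 0.01167;  mass: 23.95x + 40.00y = 0.3456
Solving, x = 7.561 × 10^-3 mol, y = 4.113 × 10^-3 mol
mass of LiOH = 7.561 × 10^-3 × 23.95 = 0.1811 g
% LiOH = 0.1811 / 0.3456 × 100 = 52.40 %

52.40 %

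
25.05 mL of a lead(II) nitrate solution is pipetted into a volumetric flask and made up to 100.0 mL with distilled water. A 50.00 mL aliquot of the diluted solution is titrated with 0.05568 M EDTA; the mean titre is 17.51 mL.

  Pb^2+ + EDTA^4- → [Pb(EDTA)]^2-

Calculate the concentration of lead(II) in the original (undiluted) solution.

n(EDTA) = 0.01751 × 0.05568 = 9.750 × 10^-4 mol
n(Pb2+) in the aliquot = 9.750 × 10^-4 mol (1:1 ratio)
[Pb2+]_dilute = 9.750 × 10^-4 / 0.05000 = 0.01950 mol/L
Dilution factor = 100.0 / 25.05 = 3.992
[Pb2+]_stock = 0.01950 × 3.992 = 0.07784 mol/L

0.07784 M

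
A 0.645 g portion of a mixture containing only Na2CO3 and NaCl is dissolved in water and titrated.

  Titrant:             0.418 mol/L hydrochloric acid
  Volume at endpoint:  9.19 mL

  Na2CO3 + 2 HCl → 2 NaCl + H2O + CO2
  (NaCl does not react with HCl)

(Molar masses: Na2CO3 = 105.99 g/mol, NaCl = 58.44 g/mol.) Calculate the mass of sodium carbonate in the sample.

0.204 g

n(HCl) = 0.00919 × 0.418 = 3.84 × 10^-3 mol
Let x = n(Na2CO3), y = n(NaCl).
Titrant: 2x = 3.84 × 10^-3;  mass: 105.99x + 58.44y = 0.645
Solving, x = 1.92 × 10^-3 mol, y = 7.55 × 10^-3 mol
mass of Na2CO3 = 1.92 × 10^-3 × 105.99 = 0.204 g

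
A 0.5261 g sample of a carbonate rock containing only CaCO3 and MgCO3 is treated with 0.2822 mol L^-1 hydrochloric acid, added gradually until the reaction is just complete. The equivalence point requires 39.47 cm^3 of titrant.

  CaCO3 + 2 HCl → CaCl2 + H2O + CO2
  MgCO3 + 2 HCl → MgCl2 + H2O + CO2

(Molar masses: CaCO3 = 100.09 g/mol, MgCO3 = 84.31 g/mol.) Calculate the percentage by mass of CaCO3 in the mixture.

n(HCl) = 0.03947 × 0.2822 = 0.01114 mol
Let x = n(CaCO3), y = n(MgCO3).
Titrant: 2x + 2y = 0.01114;  mass: 100.09x + 84.31y = 0.5261
Solving, x = 3.584 × 10^-3 mol, y = 1.985 × 10^-3 mol
mass of CaCO3 = 3.584 × 10^-3 × 100.09 = 0.3587 g
% CaCO3 = 0.3587 / 0.5261 × 100 = 68.19 %

68.19 %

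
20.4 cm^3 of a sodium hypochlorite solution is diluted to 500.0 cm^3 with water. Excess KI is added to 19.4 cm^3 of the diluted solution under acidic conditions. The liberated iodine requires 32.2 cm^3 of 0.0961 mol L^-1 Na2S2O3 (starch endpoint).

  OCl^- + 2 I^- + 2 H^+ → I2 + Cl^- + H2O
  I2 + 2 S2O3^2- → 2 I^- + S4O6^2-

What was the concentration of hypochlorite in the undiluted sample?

n(S2O3^2-) = 0.0322 × 0.0961 = 3.09 × 10^-3 mol
n(I2) = n(S2O3^2-)/2 = 1.55 × 10^-3 mol
n(OCl^-) in the aliquot = 1.55 × 10^-3 mol (1:1 ratio)
[OCl^-]_dilute = 1.55 × 10^-3 / 0.0194 = 0.0798 mol/L
[OCl^-]_original = 0.0798 × 500.0/20.4 = 1.95 mol/L

1.95 mol/L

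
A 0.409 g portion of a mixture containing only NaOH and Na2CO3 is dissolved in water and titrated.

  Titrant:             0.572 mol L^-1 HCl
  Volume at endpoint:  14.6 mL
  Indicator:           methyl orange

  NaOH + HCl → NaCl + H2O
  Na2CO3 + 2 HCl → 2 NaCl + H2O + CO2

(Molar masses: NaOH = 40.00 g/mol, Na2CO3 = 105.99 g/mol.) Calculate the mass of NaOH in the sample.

n(HCl) = 0.0146 × 0.572 = 8.35 × 10^-3 mol
Let x = n(NaOH), y = n(Na2CO3).
Titrant: 1x + 2y = 8.35 × 10^-3;  mass: 40.00x + 105.99y = 0.409
Solving, x = 2.58 × 10^-3 mol, y = 2.88 × 10^-3 mol
mass of NaOH = 2.58 × 10^-3 × 40.00 = 0.103 g

0.103 g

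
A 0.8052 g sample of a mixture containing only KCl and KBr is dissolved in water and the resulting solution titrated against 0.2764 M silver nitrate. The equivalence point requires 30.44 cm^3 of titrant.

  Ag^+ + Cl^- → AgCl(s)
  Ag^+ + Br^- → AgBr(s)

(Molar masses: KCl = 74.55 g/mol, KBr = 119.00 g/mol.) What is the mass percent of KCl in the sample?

40.83 %

n(AgNO3) = 0.03044 × 0.2764 = 8.414 × 10^-3 mol
Let x = n(KCl), y = n(KBr).
Titrant: 1x + 1y = 8.414 × 10^-3;  mass: 74.55x + 119.00y = 0.8052
Solving, x = 4.410 × 10^-3 mol, y = 4.004 × 10^-3 mol
mass of KCl = 4.410 × 10^-3 × 74.55 = 0.3288 g
% KCl = 0.3288 / 0.8052 × 100 = 40.83 %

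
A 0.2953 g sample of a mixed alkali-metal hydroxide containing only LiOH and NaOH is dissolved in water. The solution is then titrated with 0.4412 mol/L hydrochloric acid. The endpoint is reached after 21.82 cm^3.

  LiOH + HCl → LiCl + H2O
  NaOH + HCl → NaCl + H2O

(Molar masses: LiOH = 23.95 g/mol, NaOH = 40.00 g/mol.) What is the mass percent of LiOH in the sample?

45.37 %

n(HCl) = 0.02182 × 0.4412 = 9.627 × 10^-3 mol
Let x = n(LiOH), y = n(NaOH).
Titrant: 1x + 1y = 9.627 × 10^-3;  mass: 23.95x + 40.00y = 0.2953
Solving, x = 5.594 × 10^-3 mol, y = 4.033 × 10^-3 mol
mass of LiOH = 5.594 × 10^-3 × 23.95 = 0.1340 g
% LiOH = 0.1340 / 0.2953 × 100 = 45.37 %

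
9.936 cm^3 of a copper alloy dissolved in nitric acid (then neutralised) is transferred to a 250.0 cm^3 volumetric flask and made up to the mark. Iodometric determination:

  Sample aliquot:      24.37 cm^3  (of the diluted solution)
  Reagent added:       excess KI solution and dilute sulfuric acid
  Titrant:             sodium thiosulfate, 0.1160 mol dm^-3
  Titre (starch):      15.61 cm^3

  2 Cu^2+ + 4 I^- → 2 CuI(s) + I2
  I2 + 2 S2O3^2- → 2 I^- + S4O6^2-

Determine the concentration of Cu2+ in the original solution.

n(S2O3^2-) = 0.01561 × 0.1160 = 1.811 × 10^-3 mol
n(I2) = n(S2O3^2-)/2 = 9.054 × 10^-4 mol
From the 2:1 ratio, n(Cu2+) in the aliquot = 2/1 × 9.054 × 10^-4 = 1.811 × 10^-3 mol
[Cu2+]_dilute = 1.811 × 10^-3 / 0.02437 = 0.07430 mol/L
[Cu2+]_original = 0.07430 × 250.0/9.936 = 1.870 mol/L

1.870 mol/L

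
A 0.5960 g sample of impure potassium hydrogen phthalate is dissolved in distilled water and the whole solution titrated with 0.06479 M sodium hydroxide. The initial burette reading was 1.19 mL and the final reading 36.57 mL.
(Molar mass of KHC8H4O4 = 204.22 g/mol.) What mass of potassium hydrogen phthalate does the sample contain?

KHC8H4O4 + NaOH → KNaC8H4O4 + H2O
n(NaOH) = 0.03538 L × 0.06479 mol/L = 2.292 × 10^-3 mol
n(KHC8H4O4) = 2.292 × 10^-3 mol (1:1 ratio)
mass of KHC8H4O4 = 2.292 × 10^-3 × 204.22 g/mol = 0.4681 g

0.4681 g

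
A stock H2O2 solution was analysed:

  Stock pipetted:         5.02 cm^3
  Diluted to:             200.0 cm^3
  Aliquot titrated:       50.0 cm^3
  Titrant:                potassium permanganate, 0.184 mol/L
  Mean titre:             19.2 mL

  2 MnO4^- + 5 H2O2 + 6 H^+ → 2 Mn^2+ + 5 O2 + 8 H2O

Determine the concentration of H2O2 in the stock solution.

n(KMnO4) = 0.0192 × 0.184 = 3.53 × 10^-3 mol
From the 5:2 ratio, n(H2O2) in the aliquot = 5/2 × 3.53 × 10^-3 = 8.83 × 10^-3 mol
[H2O2]_dilute = 8.83 × 10^-3 / 0.0500 = 0.177 mol/L
Dilution factor = 200.0 / 5.02 = 39.84
[H2O2]_stock = 0.177 × 39.84 = 7.04 mol/L

7.04 mol/L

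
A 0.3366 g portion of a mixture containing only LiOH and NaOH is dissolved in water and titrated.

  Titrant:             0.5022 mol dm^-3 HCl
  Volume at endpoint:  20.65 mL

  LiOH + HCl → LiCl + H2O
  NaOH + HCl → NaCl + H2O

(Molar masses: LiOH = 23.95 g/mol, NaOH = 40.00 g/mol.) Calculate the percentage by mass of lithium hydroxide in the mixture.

n(HCl) = 0.02065 × 0.5022 = 0.01037 mol
Let x = n(LiOH), y = n(NaOH).
Titrant: 1x + 1y = 0.01037;  mass: 23.95x + 40.00y = 0.3366
Solving, x = 4.873 × 10^-3 mol, y = 5.497 × 10^-3 mol
mass of LiOH = 4.873 × 10^-3 × 23.95 = 0.1167 g
% LiOH = 0.1167 / 0.3366 × 100 = 34.68 %

34.68 %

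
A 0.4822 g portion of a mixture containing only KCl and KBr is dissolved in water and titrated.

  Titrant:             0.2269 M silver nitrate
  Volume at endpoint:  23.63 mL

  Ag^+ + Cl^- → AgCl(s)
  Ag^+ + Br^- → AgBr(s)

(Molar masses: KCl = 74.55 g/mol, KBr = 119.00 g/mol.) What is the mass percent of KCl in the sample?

54.20 %

n(AgNO3) = 0.02363 × 0.2269 = 5.362 × 10^-3 mol
Let x = n(KCl), y = n(KBr).
Titrant: 1x + 1y = 5.362 × 10^-3;  mass: 74.55x + 119.00y = 0.4822
Solving, x = 3.506 × 10^-3 mol, y = 1.856 × 10^-3 mol
mass of KCl = 3.506 × 10^-3 × 74.55 = 0.2614 g
% KCl = 0.2614 / 0.4822 × 100 = 54.20 %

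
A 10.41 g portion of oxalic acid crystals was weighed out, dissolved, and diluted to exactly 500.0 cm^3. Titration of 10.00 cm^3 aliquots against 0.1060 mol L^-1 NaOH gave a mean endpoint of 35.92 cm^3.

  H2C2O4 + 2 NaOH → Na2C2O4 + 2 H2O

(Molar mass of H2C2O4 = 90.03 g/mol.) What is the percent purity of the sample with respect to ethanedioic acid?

82.32 %

n(NaOH) per titration = 0.03592 × 0.1060 = 3.808 × 10^-3 mol
From the 1:2 ratio, n(H2C2O4) in each aliquot = 1/2 × 3.808 × 10^-3 = 1.904 × 10^-3 mol
n(H2C2O4) in the whole flask = 1.904 × 10^-3 × 500.0/10.00 = 0.09519 mol
mass of H2C2O4 = 0.09519 × 90.03 = 8.570 g
% H2C2O4 = 8.570 / 10.41 × 100 = 82.32 %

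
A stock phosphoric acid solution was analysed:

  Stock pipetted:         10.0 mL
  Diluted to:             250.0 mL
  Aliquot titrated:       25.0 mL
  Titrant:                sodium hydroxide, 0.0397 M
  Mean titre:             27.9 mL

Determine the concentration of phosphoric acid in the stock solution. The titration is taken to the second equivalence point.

H3PO4 + 2 NaOH → Na2HPO4 + 2 H2O
n(NaOH) = 0.0279 × 0.0397 = 1.11 × 10^-3 mol
From the 1:2 ratio, n(H3PO4) in the aliquot = 1/2 × 1.11 × 10^-3 = 5.54 × 10^-4 mol
[H3PO4]_dilute = 5.54 × 10^-4 / 0.0250 = 0.0222 mol/L
Dilution factor = 250.0 / 10.0 = 25.00
[H3PO4]_stock = 0.0222 × 25.00 = 0.554 mol/L

0.554 M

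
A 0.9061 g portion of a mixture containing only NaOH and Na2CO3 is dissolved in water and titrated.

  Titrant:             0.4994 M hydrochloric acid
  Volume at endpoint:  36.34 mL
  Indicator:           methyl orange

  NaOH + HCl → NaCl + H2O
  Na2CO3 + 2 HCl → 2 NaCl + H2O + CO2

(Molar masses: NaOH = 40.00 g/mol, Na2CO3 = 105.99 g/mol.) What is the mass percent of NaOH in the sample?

n(HCl) = 0.03634 × 0.4994 = 0.01815 mol
Let x = n(NaOH), y = n(Na2CO3).
Titrant: 1x + 2y = 0.01815;  mass: 40.00x + 105.99y = 0.9061
Solving, x = 4.283 × 10^-3 mol, y = 6.932 × 10^-3 mol
mass of NaOH = 4.283 × 10^-3 × 40.00 = 0.1713 g
% NaOH = 0.1713 / 0.9061 × 100 = 18.91 %

18.91 %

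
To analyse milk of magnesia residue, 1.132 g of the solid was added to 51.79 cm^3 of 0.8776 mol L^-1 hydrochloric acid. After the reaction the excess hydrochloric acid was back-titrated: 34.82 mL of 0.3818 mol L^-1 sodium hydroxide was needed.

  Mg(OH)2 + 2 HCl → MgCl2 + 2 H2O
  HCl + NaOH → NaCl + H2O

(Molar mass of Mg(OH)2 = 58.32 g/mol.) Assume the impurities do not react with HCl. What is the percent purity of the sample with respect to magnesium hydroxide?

n(HCl) added = 0.05179 × 0.8776 = 0.04545 mol
n(NaOH) used in back-titration = 0.03482 × 0.3818 = 0.01329 mol
n(HCl) left over = 0.01329 mol (1:1 ratio)
n(HCl) consumed by analyte = 0.04545 − 0.01329 = 0.03216 mol
From the 1:2 ratio, n(Mg(OH)2) = 1/2 × 0.03216 = 0.01608 mol
mass of Mg(OH)2 = 0.01608 × 58.32 = 0.9377 g
% Mg(OH)2 = 0.9377 / 1.132 × 100 = 82.83 %

82.83 %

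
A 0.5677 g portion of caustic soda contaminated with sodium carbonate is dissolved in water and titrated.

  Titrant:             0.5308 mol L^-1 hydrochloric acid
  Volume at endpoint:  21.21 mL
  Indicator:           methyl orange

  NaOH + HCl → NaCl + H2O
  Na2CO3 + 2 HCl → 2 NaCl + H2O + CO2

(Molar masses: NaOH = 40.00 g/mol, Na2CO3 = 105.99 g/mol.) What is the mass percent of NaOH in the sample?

n(HCl) = 0.02121 × 0.5308 = 0.01126 mol
Let x = n(NaOH), y = n(Na2CO3).
Titrant: 1x + 2y = 0.01126;  mass: 40.00x + 105.99y = 0.5677
Solving, x = 2.226 × 10^-3 mol, y = 4.516 × 10^-3 mol
mass of NaOH = 2.226 × 10^-3 × 40.00 = 0.08906 g
% NaOH = 0.08906 / 0.5677 × 100 = 15.69 %

15.69 %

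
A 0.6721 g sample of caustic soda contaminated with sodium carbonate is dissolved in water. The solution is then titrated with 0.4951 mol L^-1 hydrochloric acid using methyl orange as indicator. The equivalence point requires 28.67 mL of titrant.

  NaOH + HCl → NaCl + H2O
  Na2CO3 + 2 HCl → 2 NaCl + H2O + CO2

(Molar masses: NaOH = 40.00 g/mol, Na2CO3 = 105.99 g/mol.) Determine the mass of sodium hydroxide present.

n(HCl) = 0.02867 × 0.4951 = 0.01419 mol
Let x = n(NaOH), y = n(Na2CO3).
Titrant: 1x + 2y = 0.01419;  mass: 40.00x + 105.99y = 0.6721
Solving, x = 6.167 × 10^-3 mol, y = 4.014 × 10^-3 mol
mass of NaOH = 6.167 × 10^-3 × 40.00 = 0.2467 g

0.2467 g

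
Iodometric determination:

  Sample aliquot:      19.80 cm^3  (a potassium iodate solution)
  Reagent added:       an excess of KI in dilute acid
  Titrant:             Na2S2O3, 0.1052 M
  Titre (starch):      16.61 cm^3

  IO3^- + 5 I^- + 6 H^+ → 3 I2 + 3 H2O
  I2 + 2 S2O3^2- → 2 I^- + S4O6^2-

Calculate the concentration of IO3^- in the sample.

n(S2O3^2-) = 0.01661 × 0.1052 = 1.747 × 10^-3 mol
n(I2) = n(S2O3^2-)/2 = 8.737 × 10^-4 mol
From the 1:3 ratio, n(IO3^-) in the aliquot = 1/3 × 8.737 × 10^-4 = 2.912 × 10^-4 mol
[IO3^-] = 2.912 × 10^-4 / 0.01980 = 0.01471 mol/L

0.01471 M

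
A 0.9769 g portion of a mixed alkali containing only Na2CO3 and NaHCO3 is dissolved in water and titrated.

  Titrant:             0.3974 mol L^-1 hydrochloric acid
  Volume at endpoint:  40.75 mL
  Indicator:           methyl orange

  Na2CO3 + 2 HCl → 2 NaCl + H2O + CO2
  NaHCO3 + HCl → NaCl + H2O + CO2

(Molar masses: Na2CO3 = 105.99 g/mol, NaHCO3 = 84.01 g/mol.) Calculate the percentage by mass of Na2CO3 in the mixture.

67.09 %

n(HCl) = 0.04075 × 0.3974 = 0.01619 mol
Let x = n(Na2CO3), y = n(NaHCO3).
Titrant: 2x + 1y = 0.01619;  mass: 105.99x + 84.01y = 0.9769
Solving, x = 6.183 × 10^-3 mol, y = 3.827 × 10^-3 mol
mass of Na2CO3 = 6.183 × 10^-3 × 105.99 = 0.6554 g
% Na2CO3 = 0.6554 / 0.9769 × 100 = 67.09 %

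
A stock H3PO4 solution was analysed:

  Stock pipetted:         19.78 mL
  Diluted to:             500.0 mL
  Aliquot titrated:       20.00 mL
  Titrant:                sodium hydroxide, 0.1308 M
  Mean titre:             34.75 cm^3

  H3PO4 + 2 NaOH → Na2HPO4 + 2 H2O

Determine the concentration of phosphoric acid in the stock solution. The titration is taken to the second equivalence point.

n(NaOH) = 0.03475 × 0.1308 = 4.545 × 10^-3 mol
From the 1:2 ratio, n(H3PO4) in the aliquot = 1/2 × 4.545 × 10^-3 = 2.273 × 10^-3 mol
[H3PO4]_dilute = 2.273 × 10^-3 / 0.02000 = 0.1136 mol/L
Dilution factor = 500.0 / 19.78 = 25.28
[H3PO4]_stock = 0.1136 × 25.28 = 2.872 mol/L

2.872 M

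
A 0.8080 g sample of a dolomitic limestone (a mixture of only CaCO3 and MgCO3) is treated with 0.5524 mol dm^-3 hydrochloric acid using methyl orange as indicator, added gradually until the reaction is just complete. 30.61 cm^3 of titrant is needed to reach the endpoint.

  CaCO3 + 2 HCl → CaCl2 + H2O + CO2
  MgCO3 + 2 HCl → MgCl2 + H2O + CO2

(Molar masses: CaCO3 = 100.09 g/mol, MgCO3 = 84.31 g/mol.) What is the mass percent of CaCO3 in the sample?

n(HCl) = 0.03061 × 0.5524 = 0.01691 mol
Let x = n(CaCO3), y = n(MgCO3).
Titrant: 2x + 2y = 0.01691;  mass: 100.09x + 84.31y = 0.8080
Solving, x = 6.033 × 10^-3 mol, y = 2.421 × 10^-3 mol
mass of CaCO3 = 6.033 × 10^-3 × 100.09 = 0.6039 g
% CaCO3 = 0.6039 / 0.8080 × 100 = 74.73 %

74.73 %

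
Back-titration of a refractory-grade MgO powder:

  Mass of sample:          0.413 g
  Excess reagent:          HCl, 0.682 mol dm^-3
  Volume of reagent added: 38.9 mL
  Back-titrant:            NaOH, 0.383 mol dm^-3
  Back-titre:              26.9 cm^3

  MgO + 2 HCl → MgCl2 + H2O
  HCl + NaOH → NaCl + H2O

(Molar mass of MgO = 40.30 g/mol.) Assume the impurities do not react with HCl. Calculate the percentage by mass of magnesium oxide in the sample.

n(HCl) added = 0.0389 × 0.682 = 0.0265 mol
n(NaOH) used in back-titration = 0.0269 × 0.383 = 0.0103 mol
n(HCl) left over = 0.0103 mol (1:1 ratio)
n(HCl) consumed by analyte = 0.0265 − 0.0103 = 0.0162 mol
From the 1:2 ratio, n(MgO) = 1/2 × 0.0162 = 8.11 × 10^-3 mol
mass of MgO = 8.11 × 10^-3 × 40.30 = 0.327 g
% MgO = 0.327 / 0.413 × 100 = 79.2 %

79.2 %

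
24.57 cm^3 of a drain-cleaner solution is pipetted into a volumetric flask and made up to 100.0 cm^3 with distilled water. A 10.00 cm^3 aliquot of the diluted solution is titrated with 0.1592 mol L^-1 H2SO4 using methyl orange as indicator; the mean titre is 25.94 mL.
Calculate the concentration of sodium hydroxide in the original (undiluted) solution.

3.362 mol/L

2 NaOH + H2SO4 → Na2SO4 + 2 H2O
n(H2SO4) = 0.02594 × 0.1592 = 4.130 × 10^-3 mol
From the 2:1 ratio, n(NaOH) in the aliquot = 2/1 × 4.130 × 10^-3 = 8.259 × 10^-3 mol
[NaOH]_dilute = 8.259 × 10^-3 / 0.01000 = 0.8259 mol/L
Dilution factor = 100.0 / 24.57 = 4.070
[NaOH]_stock = 0.8259 × 4.070 = 3.362 mol/L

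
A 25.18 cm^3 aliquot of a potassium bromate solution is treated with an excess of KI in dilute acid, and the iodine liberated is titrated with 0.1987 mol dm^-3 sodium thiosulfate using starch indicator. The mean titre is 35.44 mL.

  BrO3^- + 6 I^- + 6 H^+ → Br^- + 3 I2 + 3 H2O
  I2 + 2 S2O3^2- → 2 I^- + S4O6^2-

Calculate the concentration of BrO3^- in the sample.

0.04661 mol/L

n(S2O3^2-) = 0.03544 × 0.1987 = 7.042 × 10^-3 mol
n(I2) = n(S2O3^2-)/2 = 3.521 × 10^-3 mol
From the 1:3 ratio, n(BrO3^-) in the aliquot = 1/3 × 3.521 × 10^-3 = 1.174 × 10^-3 mol
[BrO3^-] = 1.174 × 10^-3 / 0.02518 = 0.04661 mol/L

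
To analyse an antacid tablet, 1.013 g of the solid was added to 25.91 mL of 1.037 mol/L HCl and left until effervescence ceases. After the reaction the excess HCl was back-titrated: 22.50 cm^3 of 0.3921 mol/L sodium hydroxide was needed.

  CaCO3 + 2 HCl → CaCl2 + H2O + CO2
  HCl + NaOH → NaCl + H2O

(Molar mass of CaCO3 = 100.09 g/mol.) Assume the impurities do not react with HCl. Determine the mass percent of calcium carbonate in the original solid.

89.15 %

n(HCl) added = 0.02591 × 1.037 = 0.02687 mol
n(NaOH) used in back-titration = 0.02250 × 0.3921 = 8.822 × 10^-3 mol
n(HCl) left over = 8.822 × 10^-3 mol (1:1 ratio)
n(HCl) consumed by analyte = 0.02687 − 8.822 × 10^-3 = 0.01805 mol
From the 1:2 ratio, n(CaCO3) = 1/2 × 0.01805 = 9.023 × 10^-3 mol
mass of CaCO3 = 9.023 × 10^-3 × 100.09 = 0.9031 g
% CaCO3 = 0.9031 / 1.013 × 100 = 89.15 %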